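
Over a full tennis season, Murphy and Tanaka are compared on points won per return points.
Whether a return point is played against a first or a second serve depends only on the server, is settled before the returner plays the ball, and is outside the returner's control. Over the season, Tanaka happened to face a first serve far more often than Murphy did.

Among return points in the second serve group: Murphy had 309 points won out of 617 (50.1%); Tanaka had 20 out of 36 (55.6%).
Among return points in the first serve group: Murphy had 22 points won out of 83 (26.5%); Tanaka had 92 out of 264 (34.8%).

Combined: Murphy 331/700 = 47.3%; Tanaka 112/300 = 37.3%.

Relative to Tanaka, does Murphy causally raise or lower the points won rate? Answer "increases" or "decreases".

decreases

Serve type is set before the player has any effect — it is not caused by the player — and it independently drives the outcome. That makes it a confounder, so the causal comparison is within serve type levels.
Within each level — second serve: 50.1% vs 55.6%; first serve: 26.5% vs 34.8% — Tanaka is higher every time.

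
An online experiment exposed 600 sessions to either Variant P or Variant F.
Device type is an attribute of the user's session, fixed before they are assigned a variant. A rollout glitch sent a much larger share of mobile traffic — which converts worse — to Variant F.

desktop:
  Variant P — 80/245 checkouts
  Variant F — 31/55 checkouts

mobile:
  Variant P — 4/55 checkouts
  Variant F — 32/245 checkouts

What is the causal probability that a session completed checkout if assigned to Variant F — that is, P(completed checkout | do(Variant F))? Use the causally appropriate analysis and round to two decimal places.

0.35

Within every device type level Variant F has the higher rate, yet pooled Variant P does — Simpson's reversal.
Nothing the variant does changes device type; the imbalance is an allocation artefact. With device type also predicting the outcome, the pooled figure is confounded, and the within-stratum comparison is the causal one.
Standardising Variant F to the population device type mix: 0.500·31/55 + 0.500·32/245 = 0.347.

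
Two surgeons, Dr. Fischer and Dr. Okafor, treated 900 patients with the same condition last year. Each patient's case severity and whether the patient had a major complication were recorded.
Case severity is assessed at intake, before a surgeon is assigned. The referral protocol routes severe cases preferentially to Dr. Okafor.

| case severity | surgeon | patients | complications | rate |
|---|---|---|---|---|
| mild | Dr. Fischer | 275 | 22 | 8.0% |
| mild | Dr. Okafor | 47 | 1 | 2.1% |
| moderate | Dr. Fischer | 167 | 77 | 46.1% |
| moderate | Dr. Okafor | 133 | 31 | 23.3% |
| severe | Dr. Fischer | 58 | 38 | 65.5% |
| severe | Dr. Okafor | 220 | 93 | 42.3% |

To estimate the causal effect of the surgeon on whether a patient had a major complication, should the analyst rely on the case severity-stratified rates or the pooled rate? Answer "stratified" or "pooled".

stratified

Dr. Okafor is lower inside every case severity stratum but Dr. Fischer is lower in aggregate. Whether to stratify depends on how case severity relates to the surgeon.
Case severity differs across surgeons for reasons unrelated to any effect of the surgeon itself, and it separately predicts the outcome — a classic confounder. We must compare within case severity levels.
Within each level — mild: 8.0% vs 2.1%; moderate: 46.1% vs 23.3%; severe: 65.5% vs 42.3% — Dr. Okafor is lower every time.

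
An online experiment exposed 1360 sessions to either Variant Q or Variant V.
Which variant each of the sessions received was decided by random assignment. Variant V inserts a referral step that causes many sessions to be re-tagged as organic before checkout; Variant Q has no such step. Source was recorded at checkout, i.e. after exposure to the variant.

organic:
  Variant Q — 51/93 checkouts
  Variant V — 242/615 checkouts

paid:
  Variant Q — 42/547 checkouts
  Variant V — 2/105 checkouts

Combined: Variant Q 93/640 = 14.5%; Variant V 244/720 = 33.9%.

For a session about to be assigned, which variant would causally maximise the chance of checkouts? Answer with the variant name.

Variant V

Variant Q is higher inside every traffic source stratum but Variant V is higher in aggregate. Whether to stratify depends on how traffic source relates to the variant.
Traffic source here is a post-treatment variable shaped by the variant; conditioning on it would introduce bias rather than remove it. The overall comparison is the causal one.
Pooled: Variant Q 14.5% vs Variant V 33.9%; Variant V is higher overall.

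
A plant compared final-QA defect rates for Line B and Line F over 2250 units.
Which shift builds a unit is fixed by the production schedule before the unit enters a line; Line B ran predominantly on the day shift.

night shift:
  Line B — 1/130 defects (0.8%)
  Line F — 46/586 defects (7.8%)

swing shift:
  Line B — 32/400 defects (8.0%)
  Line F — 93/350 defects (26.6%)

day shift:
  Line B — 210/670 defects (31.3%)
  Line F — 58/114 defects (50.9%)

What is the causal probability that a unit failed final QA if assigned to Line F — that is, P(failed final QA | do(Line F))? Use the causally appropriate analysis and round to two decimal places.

0.29

Within every shift level Line B has the lower rate, yet pooled Line F does — Simpson's reversal.
Shift differs across lines for reasons unrelated to any effect of the line itself, and it separately predicts the outcome — a classic confounder. We must compare within shift levels.
Standardising Line F to the population shift mix: 0.318·46/586 + 0.333·93/350 + 0.348·58/114 = 0.291.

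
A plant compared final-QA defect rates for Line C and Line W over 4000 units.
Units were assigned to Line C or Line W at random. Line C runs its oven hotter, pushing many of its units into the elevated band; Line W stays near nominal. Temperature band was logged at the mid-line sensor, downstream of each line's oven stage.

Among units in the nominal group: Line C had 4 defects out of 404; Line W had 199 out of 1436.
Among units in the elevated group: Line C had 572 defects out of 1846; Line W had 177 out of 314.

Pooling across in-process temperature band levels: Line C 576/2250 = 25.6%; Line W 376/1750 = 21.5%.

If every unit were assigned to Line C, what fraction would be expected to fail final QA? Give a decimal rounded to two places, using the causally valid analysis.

0.26

The in-process temperature band-specific comparison favours Line C throughout, but the pooled figures favour Line W. The question is whether to condition on in-process temperature band.
The distribution of in-process temperature band is itself part of what the line does — it is an intermediate outcome. Holding it fixed would remove that part of the effect; the total effect is the pooled difference.
So P(outcome | do(Line C)) is just the pooled rate for Line C: 576/2250 = 0.256.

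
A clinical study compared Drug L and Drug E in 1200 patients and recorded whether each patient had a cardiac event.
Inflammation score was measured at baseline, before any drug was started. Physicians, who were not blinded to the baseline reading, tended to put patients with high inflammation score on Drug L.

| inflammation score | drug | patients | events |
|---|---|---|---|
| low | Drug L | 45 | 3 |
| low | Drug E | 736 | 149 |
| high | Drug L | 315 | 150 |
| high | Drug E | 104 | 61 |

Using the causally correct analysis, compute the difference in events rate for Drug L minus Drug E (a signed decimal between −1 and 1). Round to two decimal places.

Drug L is lower inside every inflammation score stratum but Drug E is lower in aggregate. Whether to stratify depends on how inflammation score relates to the drug.
The imbalance in inflammation score arose from how patients were allocated, not from anything the drug did; and inflammation score independently affects the outcome. The pooled gap is confounded — condition on inflammation score.
Adjusting over the population distribution of inflammation score: 0.651·(0.067−0.202) + 0.349·(0.476−0.587) = -0.127.

-0.13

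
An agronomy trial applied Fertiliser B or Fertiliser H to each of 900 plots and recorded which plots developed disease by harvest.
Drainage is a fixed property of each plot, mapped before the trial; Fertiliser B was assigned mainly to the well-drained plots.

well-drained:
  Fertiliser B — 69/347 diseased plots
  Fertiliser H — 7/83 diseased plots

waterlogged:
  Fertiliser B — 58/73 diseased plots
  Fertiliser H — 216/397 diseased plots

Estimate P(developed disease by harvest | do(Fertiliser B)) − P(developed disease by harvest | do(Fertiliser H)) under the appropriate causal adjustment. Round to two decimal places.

+0.19

Field drainage differs across fertilisers for reasons unrelated to any effect of the fertiliser itself, and it separately predicts the outcome — a classic confounder. We must compare within field drainage levels.
Adjusting over the population distribution of field drainage: 0.478·(0.199−0.084) + 0.522·(0.795−0.544) = +0.185.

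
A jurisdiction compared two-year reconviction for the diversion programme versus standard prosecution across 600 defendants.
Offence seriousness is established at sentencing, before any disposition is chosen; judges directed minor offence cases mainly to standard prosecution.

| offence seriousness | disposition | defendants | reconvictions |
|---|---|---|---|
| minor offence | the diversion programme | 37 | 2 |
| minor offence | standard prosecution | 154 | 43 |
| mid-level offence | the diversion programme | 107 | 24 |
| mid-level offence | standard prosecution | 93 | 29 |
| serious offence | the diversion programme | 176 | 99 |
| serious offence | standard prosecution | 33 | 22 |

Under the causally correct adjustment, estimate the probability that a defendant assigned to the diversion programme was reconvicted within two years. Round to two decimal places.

0.29

The stratified and pooled comparisons disagree (the diversion programme wins within each offence seriousness; standard prosecution wins overall), so the answer turns on the causal role of offence seriousness.
The imbalance in offence seriousness arose from how defendants were allocated, not from anything the disposition did; and offence seriousness independently affects the outcome. The pooled gap is confounded — condition on offence seriousness.
Standardising the diversion programme to the population offence seriousness mix: 0.318·2/37 + 0.333·24/107 + 0.348·99/176 = 0.288.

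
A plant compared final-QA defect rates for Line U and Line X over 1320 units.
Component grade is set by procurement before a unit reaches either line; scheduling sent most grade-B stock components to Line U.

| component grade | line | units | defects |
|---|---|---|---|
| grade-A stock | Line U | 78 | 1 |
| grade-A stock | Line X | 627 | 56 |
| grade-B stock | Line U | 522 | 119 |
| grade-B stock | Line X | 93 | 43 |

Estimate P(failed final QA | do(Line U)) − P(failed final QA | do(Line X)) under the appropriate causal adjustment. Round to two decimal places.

-0.15

Here component grade is a common cause — it drives both which line a case falls under and the outcome. The crude comparison mixes populations; the stratum-specific rates are the causally relevant ones.
Adjusting over the population distribution of component grade: 0.534·(0.013−0.089) + 0.466·(0.228−0.462) = -0.150.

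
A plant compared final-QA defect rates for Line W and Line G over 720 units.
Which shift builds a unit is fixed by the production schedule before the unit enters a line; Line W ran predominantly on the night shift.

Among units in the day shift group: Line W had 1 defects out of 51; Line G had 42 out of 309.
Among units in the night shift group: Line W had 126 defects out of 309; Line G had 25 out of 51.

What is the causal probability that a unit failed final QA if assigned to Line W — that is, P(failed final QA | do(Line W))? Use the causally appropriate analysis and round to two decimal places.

0.21

The imbalance in shift arose from how units were allocated, not from anything the line did; and shift independently affects the outcome. The pooled gap is confounded — condition on shift.
Standardising Line W to the population shift mix: 0.500·1/51 + 0.500·126/309 = 0.214.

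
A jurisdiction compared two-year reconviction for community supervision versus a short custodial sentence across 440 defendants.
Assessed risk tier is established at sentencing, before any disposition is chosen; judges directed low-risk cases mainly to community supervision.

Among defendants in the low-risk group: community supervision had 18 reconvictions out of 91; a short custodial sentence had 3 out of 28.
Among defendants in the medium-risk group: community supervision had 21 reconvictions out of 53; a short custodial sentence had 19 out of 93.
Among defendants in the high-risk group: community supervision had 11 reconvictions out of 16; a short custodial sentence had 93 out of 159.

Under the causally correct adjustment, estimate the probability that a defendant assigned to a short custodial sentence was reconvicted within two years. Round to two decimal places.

0.33

The stratified and pooled comparisons disagree (a short custodial sentence wins within each assessed risk tier; community supervision wins overall), so the answer turns on the causal role of assessed risk tier.
The imbalance in assessed risk tier arose from how defendants were allocated, not from anything the disposition did; and assessed risk tier independently affects the outcome. The pooled gap is confounded — condition on assessed risk tier.
Standardising a short custodial sentence to the population assessed risk tier mix: 0.270·3/28 + 0.332·19/93 + 0.398·93/159 = 0.329.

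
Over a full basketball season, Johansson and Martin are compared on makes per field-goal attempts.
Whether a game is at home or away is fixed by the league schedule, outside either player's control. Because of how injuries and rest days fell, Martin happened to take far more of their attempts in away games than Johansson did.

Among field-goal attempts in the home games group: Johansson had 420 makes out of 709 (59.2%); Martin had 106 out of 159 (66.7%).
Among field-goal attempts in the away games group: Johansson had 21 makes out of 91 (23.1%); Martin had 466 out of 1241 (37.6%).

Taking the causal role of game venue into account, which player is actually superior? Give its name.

Game venue is set before the player has any effect — it is not caused by the player — and it independently drives the outcome. That makes it a confounder, so the causal comparison is within game venue levels.
Within each level — home games: 59.2% vs 66.7%; away games: 23.1% vs 37.6% — Martin is higher every time.

Martin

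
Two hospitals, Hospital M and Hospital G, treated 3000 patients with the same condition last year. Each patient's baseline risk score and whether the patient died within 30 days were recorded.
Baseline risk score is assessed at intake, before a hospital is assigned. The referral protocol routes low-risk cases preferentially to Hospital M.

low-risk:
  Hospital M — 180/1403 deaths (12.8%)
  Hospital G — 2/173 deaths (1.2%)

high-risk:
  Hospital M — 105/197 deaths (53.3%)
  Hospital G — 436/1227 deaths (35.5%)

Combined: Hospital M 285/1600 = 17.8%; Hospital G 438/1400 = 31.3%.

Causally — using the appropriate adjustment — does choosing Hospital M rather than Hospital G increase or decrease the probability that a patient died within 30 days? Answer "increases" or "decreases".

increases

Here baseline risk score is a common cause — it drives both which hospital a case falls under and the outcome. The crude comparison mixes populations; the stratum-specific rates are the causally relevant ones.
Within each level — low-risk: 12.8% vs 1.2%; high-risk: 53.3% vs 35.5% — Hospital G is lower every time.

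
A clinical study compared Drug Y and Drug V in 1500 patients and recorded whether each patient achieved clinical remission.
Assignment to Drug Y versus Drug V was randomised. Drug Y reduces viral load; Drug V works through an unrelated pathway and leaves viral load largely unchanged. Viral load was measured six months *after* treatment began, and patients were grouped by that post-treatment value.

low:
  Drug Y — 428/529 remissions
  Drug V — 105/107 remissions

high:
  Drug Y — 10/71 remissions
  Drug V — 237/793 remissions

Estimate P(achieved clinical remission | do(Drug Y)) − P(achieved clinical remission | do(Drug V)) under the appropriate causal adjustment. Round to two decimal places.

Drug V is higher inside every viral load stratum but Drug Y is higher in aggregate. Whether to stratify depends on how viral load relates to the drug.
Because the drug influences viral load, viral load is a post-treatment mediator, not a confounder. Stratifying on it would bias the estimate; the causal effect is the crude pooled difference.
The causal difference is the pooled difference: 0.730 − 0.380 = +0.350.

+0.35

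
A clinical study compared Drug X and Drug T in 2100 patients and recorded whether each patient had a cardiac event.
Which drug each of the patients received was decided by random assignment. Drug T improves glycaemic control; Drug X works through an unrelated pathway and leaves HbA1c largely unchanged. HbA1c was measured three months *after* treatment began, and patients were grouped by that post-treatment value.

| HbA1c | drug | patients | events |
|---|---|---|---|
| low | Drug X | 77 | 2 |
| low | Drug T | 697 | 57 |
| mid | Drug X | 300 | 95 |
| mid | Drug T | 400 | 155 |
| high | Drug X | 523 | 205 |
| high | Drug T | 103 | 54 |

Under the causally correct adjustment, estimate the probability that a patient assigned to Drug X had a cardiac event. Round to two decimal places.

Drug X is lower inside every HbA1c stratum but Drug T is lower in aggregate. Whether to stratify depends on how HbA1c relates to the drug.
HbA1c is recorded after the drug and is itself shifted by it — it sits on the causal path from drug to outcome. Conditioning on a mediator would strip out part of the effect we want; the pooled comparison gives the total causal effect.
So P(outcome | do(Drug X)) is just the pooled rate for Drug X: 302/900 = 0.336.

0.34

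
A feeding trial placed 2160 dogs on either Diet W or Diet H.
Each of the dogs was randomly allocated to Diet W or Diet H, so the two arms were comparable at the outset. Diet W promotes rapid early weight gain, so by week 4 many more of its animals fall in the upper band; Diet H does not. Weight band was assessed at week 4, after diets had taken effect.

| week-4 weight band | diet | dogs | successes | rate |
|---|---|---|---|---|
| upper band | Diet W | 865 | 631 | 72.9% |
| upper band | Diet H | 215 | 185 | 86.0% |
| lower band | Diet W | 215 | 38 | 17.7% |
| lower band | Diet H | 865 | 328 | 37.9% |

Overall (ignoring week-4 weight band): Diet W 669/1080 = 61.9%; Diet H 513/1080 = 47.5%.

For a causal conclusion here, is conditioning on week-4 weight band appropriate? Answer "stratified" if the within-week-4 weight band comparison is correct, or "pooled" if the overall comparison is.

The week-4 weight band-specific comparison favours Diet H throughout, but the pooled figures favour Diet W. The question is whether to condition on week-4 weight band.
Week-4 weight band lies on the pathway diet → week-4 weight band → outcome, so adjusting for it blocks the indirect effect. For the total causal effect of diet, use the unadjusted pooled rates.
Pooled: Diet W 61.9% vs Diet H 47.5%; Diet W is higher overall.

pooled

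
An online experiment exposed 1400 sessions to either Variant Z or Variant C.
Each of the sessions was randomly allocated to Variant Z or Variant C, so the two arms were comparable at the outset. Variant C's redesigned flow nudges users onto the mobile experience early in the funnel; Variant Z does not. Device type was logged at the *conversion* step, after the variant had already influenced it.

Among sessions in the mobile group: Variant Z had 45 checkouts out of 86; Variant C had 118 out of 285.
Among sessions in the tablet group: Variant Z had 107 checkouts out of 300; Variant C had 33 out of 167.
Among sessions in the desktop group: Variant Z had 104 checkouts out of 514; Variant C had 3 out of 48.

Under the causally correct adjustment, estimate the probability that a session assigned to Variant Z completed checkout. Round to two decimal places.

0.28

Variant Z is higher inside every device type stratum but Variant C is higher in aggregate. Whether to stratify depends on how device type relates to the variant.
Stratifying would compare variants among sessions the variants themselves sorted into device type groups — a form of selection on an intermediate. The unconditioned pooled rates give the total causal effect.
So P(outcome | do(Variant Z)) is just the pooled rate for Variant Z: 256/900 = 0.284.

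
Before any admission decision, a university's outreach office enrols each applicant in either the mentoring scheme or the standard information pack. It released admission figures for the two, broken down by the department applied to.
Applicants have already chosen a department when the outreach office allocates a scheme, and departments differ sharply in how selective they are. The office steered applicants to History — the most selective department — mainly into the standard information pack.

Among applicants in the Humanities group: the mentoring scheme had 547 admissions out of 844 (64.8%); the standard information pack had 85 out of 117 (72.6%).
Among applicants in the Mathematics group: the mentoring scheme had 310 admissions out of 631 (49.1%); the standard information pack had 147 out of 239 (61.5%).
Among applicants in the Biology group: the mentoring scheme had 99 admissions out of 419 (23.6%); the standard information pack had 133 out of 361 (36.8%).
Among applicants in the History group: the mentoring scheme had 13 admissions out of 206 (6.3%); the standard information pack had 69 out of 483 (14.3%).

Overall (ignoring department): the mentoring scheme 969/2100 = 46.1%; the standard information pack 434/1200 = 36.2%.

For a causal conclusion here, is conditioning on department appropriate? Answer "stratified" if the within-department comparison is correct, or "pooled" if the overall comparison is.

stratified

the standard information pack is higher inside every department stratum but the mentoring scheme is higher in aggregate. Whether to stratify depends on how department relates to the outreach scheme.
Department satisfies the back-door criterion: it is not a descendant of the outreach scheme, and it blocks the spurious path from outreach scheme to outcome. Adjusting for it (i.e., using the within-department rates) gives the causal effect.
Within each level — Humanities: 64.8% vs 72.6%; Mathematics: 49.1% vs 61.5%; Biology: 23.6% vs 36.8%; History: 6.3% vs 14.3% — the standard information pack is higher every time.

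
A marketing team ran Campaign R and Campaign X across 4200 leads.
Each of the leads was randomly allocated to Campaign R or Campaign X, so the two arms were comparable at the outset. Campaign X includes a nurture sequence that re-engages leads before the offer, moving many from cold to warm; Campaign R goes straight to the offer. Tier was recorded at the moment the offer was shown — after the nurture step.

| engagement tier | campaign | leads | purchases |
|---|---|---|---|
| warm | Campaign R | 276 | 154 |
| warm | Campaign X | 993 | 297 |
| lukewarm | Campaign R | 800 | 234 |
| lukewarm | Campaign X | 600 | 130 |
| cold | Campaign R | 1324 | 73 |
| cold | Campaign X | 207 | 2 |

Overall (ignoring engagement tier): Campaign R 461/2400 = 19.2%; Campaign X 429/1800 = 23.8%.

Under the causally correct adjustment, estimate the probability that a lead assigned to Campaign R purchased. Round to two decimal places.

Campaign R is higher inside every engagement tier stratum but Campaign X is higher in aggregate. Whether to stratify depends on how engagement tier relates to the campaign.
Engagement tier lies on the pathway campaign → engagement tier → outcome, so adjusting for it blocks the indirect effect. For the total causal effect of campaign, use the unadjusted pooled rates.
So P(outcome | do(Campaign R)) is just the pooled rate for Campaign R: 461/2400 = 0.192.

0.19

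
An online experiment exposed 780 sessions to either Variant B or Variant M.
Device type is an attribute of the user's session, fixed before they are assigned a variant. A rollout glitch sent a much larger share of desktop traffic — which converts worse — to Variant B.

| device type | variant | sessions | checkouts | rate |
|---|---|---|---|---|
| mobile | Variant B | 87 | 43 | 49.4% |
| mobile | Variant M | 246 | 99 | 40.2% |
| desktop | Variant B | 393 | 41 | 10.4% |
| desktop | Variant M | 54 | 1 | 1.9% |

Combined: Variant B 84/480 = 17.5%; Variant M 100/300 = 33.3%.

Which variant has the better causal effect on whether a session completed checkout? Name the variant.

Variant B is higher inside every device type stratum but Variant M is higher in aggregate. Whether to stratify depends on how device type relates to the variant.
Device type satisfies the back-door criterion: it is not a descendant of the variant, and it blocks the spurious path from variant to outcome. Adjusting for it (i.e., using the within-device type rates) gives the causal effect.
Within each level — mobile: 49.4% vs 40.2%; desktop: 10.4% vs 1.9% — Variant B is higher every time.

Variant B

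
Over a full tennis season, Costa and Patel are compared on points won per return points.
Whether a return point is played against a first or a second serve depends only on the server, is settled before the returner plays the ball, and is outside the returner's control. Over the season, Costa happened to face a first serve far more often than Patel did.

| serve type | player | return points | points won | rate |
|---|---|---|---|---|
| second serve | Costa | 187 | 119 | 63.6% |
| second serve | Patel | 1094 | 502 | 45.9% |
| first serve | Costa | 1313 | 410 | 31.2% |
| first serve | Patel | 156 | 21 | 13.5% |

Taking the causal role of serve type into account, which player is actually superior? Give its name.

Nothing the player does changes serve type; the imbalance is an allocation artefact. With serve type also predicting the outcome, the pooled figure is confounded, and the within-stratum comparison is the causal one.
Within each level — second serve: 63.6% vs 45.9%; first serve: 31.2% vs 13.5% — Costa is higher every time.

Costa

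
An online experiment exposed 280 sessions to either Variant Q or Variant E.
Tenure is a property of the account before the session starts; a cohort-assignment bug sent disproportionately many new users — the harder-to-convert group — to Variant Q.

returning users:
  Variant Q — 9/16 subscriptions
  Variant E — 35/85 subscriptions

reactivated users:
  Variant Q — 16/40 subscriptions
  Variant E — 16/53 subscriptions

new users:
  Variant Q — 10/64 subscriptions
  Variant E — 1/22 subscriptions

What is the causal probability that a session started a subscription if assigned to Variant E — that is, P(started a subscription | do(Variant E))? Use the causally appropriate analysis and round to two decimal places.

0.26

User tenure is set before the variant has any effect — it is not caused by the variant — and it independently drives the outcome. That makes it a confounder, so the causal comparison is within user tenure levels.
Standardising Variant E to the population user tenure mix: 0.361·35/85 + 0.332·16/53 + 0.307·1/22 = 0.263.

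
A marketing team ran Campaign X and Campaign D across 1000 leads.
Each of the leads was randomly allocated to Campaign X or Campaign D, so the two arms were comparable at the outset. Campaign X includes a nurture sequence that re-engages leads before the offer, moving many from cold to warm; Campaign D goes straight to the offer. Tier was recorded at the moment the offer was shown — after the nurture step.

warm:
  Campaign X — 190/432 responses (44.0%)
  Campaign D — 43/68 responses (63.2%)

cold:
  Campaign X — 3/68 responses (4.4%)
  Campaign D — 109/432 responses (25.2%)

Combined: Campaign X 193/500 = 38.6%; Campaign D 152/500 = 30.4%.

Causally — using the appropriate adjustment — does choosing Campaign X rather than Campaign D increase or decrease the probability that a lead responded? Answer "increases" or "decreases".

increases

Engagement tier lies on the pathway campaign → engagement tier → outcome, so adjusting for it blocks the indirect effect. For the total causal effect of campaign, use the unadjusted pooled rates.
Pooled: Campaign X 38.6% vs Campaign D 30.4%; Campaign X is higher overall.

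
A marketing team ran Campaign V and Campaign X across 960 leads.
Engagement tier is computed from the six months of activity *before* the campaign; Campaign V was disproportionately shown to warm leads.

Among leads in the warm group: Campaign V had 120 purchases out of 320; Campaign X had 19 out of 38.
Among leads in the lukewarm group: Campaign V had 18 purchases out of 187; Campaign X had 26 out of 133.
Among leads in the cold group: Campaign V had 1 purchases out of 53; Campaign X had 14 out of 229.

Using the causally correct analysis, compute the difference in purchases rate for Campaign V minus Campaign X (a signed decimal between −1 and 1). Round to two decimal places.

The stratified and pooled comparisons disagree (Campaign X wins within each engagement tier; Campaign V wins overall), so the answer turns on the causal role of engagement tier.
The imbalance in engagement tier arose from how leads were allocated, not from anything the campaign did; and engagement tier independently affects the outcome. The pooled gap is confounded — condition on engagement tier.
Adjusting over the population distribution of engagement tier: 0.373·(0.375−0.500) + 0.333·(0.096−0.195) + 0.294·(0.019−0.061) = -0.092.

-0.09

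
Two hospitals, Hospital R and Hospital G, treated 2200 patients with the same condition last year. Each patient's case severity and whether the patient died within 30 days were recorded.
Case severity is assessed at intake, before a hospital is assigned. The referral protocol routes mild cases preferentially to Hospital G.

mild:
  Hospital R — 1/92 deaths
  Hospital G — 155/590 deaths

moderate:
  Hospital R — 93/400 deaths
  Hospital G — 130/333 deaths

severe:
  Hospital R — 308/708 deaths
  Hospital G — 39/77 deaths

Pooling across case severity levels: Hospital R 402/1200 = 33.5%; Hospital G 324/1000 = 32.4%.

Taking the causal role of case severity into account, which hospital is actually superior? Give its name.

Case severity differs across hospitals for reasons unrelated to any effect of the hospital itself, and it separately predicts the outcome — a classic confounder. We must compare within case severity levels.
Within each level — mild: 1.1% vs 26.3%; moderate: 23.2% vs 39.0%; severe: 43.5% vs 50.6% — Hospital R is lower every time.

Hospital R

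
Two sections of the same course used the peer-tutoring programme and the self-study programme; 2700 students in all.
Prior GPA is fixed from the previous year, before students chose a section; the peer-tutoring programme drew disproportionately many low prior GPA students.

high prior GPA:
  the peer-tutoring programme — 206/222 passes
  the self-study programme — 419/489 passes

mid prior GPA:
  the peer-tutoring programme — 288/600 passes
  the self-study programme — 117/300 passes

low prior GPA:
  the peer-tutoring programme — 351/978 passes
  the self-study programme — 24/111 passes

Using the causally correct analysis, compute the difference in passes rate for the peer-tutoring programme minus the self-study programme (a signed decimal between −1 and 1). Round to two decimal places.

+0.11

Nothing the teaching method does changes prior GPA band; the imbalance is an allocation artefact. With prior GPA band also predicting the outcome, the pooled figure is confounded, and the within-stratum comparison is the causal one.
Adjusting over the population distribution of prior GPA band: 0.263·(0.928−0.857) + 0.333·(0.480−0.390) + 0.403·(0.359−0.216) = +0.106.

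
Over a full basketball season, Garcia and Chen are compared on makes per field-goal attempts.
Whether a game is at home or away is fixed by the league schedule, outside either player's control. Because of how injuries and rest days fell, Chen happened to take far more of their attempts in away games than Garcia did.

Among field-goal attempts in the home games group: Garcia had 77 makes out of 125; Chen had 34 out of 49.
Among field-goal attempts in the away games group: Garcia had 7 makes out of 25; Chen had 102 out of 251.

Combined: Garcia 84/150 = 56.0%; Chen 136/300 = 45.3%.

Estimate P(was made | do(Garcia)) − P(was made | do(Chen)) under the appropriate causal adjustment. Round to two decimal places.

Game venue satisfies the back-door criterion: it is not a descendant of the player, and it blocks the spurious path from player to outcome. Adjusting for it (i.e., using the within-game venue rates) gives the causal effect.
Adjusting over the population distribution of game venue: 0.387·(0.616−0.694) + 0.613·(0.280−0.406) = -0.108.

-0.11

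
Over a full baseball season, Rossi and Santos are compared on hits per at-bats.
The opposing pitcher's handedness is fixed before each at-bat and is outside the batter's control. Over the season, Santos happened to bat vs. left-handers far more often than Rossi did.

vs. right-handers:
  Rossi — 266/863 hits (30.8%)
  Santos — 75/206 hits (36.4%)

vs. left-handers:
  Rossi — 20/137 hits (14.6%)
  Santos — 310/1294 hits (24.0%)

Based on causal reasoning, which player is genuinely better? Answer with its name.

Pitcher handedness satisfies the back-door criterion: it is not a descendant of the player, and it blocks the spurious path from player to outcome. Adjusting for it (i.e., using the within-pitcher handedness rates) gives the causal effect.
Within each level — vs. right-handers: 30.8% vs 36.4%; vs. left-handers: 14.6% vs 24.0% — Santos is higher every time.

Santos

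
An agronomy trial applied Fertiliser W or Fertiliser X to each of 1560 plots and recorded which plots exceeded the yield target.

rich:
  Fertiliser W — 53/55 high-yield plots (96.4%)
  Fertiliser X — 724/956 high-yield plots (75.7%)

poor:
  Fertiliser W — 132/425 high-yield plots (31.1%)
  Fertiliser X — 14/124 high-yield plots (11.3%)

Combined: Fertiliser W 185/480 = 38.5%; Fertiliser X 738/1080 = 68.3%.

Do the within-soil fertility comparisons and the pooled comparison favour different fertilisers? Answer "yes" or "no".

yes

Within each soil fertility level (rich 96.4% vs 75.7%; poor 31.1% vs 11.3%), Fertiliser W has the higher rate every time. Pooled: 38.5% vs 68.3% — Fertiliser X has the higher rate overall. The two comparisons disagree.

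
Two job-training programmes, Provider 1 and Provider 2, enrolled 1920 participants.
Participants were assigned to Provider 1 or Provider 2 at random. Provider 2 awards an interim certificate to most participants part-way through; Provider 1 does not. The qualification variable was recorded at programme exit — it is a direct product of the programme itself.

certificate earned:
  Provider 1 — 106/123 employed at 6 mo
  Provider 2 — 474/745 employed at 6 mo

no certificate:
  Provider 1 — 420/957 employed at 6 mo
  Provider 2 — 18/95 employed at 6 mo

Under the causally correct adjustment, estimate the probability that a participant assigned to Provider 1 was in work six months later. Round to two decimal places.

0.49

The distribution of qualification attained during the programme is itself part of what the programme does — it is an intermediate outcome. Holding it fixed would remove that part of the effect; the total effect is the pooled difference.
So P(outcome | do(Provider 1)) is just the pooled rate for Provider 1: 526/1080 = 0.487.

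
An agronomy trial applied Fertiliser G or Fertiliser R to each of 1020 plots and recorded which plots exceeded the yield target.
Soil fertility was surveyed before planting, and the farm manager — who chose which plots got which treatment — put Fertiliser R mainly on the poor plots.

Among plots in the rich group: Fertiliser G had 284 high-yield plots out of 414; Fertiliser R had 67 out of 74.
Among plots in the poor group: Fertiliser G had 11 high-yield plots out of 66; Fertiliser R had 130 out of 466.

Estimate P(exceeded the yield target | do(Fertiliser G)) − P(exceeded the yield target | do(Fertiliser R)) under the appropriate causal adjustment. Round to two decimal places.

Within every soil fertility level Fertiliser R has the higher rate, yet pooled Fertiliser G does — Simpson's reversal.
Here soil fertility is a common cause — it drives both which fertiliser a case falls under and the outcome. The crude comparison mixes populations; the stratum-specific rates are the causally relevant ones.
Adjusting over the population distribution of soil fertility: 0.478·(0.686−0.905) + 0.522·(0.167−0.279) = -0.164.

-0.16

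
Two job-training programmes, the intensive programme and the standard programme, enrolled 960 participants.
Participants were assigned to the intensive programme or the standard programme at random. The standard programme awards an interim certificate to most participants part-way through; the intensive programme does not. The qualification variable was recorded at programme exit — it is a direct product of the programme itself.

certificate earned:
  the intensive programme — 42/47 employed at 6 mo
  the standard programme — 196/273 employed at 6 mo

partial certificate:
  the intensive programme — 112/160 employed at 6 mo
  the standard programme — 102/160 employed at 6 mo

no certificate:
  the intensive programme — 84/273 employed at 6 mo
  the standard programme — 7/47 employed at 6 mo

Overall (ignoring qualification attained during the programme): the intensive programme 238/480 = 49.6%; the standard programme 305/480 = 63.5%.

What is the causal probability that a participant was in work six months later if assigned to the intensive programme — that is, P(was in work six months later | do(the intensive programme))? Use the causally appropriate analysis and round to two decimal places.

The stratified and pooled comparisons disagree (the intensive programme wins within each qualification attained during the programme; the standard programme wins overall), so the answer turns on the causal role of qualification attained during the programme.
The distribution of qualification attained during the programme is itself part of what the programme does — it is an intermediate outcome. Holding it fixed would remove that part of the effect; the total effect is the pooled difference.
So P(outcome | do(the intensive programme)) is just the pooled rate for the intensive programme: 238/480 = 0.496.

0.50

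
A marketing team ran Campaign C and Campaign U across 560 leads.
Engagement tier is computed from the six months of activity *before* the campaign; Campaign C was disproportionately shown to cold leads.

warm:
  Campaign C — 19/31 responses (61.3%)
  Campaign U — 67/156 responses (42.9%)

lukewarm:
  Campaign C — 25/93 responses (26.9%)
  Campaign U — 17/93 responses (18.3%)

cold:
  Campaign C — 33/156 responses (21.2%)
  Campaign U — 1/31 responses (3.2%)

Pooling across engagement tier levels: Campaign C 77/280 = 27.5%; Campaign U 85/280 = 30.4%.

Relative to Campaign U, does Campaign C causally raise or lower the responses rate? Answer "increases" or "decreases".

Engagement tier is set before the campaign has any effect — it is not caused by the campaign — and it independently drives the outcome. That makes it a confounder, so the causal comparison is within engagement tier levels.
Within each level — warm: 61.3% vs 42.9%; lukewarm: 26.9% vs 18.3%; cold: 21.2% vs 3.2% — Campaign C is higher every time.

increases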